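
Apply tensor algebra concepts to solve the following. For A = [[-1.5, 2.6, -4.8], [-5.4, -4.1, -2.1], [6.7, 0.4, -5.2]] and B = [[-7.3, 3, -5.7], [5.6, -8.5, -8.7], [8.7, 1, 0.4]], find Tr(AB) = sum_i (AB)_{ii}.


Tr(AB) = sum_i (AB)_{ii} where (AB)_{ii} = sum_k A_{ik} B_{ki}.
(AB)_{11} = -1.5*-7.3 + 2.6*5.6 + -4.8*8.7 = -16.25
(AB)_{22} = -5.4*3 + -4.1*-8.5 + -2.1*1 = 16.55
(AB)_{33} = 6.7*-5.7 + 0.4*-8.7 + -5.2*0.4 = -43.75
Tr(AB) = -16.25 + 16.55 + -43.75 = -43.45

-43.45


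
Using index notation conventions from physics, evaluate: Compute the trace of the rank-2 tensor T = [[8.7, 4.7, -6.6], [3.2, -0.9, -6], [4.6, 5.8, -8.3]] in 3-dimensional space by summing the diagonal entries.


The contraction (trace) of a rank-2 tensor is the sum of its diagonal elements.
Diagonal entries: A[1,1] = 8.7, A[2,2] = -0.9, A[3,3] = -8.3
Tr(A) = 8.7 + -0.9 + -8.3 = -0.5

-0.5


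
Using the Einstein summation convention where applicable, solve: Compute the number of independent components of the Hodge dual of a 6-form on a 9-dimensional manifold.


The Hodge dual of a p-form on an n-dimensional manifold is an (n-p)-form.
n = 9, p = 6, so dual degree = 9 - 6 = 3
The number of components is C(n, n-p) = C(9, 3) = 84

84


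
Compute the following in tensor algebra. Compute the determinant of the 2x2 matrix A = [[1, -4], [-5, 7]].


For a 2x2 matrix [[a, b], [c, d]], det = a*d - b*c.
a = 1, b = -4, c = -5, d = 7
a*d = 1 * 7 = 7
b*c = -4 * -5 = 20
det = 7 - 20 = -13

-13


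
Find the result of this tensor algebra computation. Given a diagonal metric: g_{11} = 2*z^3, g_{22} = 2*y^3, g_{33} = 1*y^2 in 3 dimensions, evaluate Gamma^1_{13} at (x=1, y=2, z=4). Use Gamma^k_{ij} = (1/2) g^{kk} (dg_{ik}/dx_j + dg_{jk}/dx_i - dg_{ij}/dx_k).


For a diagonal metric, Gamma^k_{ij} = (1/2) g^{kk} (dg_{ik}/dx_j + dg_{jk}/dx_i - dg_{ij}/dx_k).
The metric is diagonal, so g_{ab} = 0 for a != b.
At the given point: g_{11} = 128, g_{22} = 16, g_{33} = 4
g^{11} = 1/128
dg_{11}/dx_3 = dg_{11}/dx_3 = 96
dg_{31}/dx_1 = 0 (off-diagonal)
dg_{13}/dx_1 = 0 (off-diagonal)
Numerator = 96 + 0 - 0 = 96
Gamma^1_{13} = 96 / (2 * 128) = 3/8

3/8


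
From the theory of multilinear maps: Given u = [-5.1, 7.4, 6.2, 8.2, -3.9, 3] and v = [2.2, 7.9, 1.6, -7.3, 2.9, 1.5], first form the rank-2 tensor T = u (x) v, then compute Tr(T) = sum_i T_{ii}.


The outer product gives T_{ij} = u_i v_j.
The trace (contraction) is Tr(T) = sum_i T_{ii} = sum_i u_i v_i.
Diagonal entries:
T_{11} = u_1 * v_1 = -5.1 * 2.2 = -11.22
T_{22} = u_2 * v_2 = 7.4 * 7.9 = 58.46
T_{33} = u_3 * v_3 = 6.2 * 1.6 = 9.92
T_{44} = u_4 * v_4 = 8.2 * -7.3 = -59.86
T_{55} = u_5 * v_5 = -3.9 * 2.9 = -11.31
T_{66} = u_6 * v_6 = 3 * 1.5 = 4.5
Tr(T) = -11.22 + 58.46 + 9.92 + -59.86 + -11.31 + 4.5 = -9.51

-9.51


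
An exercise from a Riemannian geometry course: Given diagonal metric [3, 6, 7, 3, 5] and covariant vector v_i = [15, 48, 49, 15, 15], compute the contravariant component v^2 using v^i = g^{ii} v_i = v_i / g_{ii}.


To raise an index with a diagonal metric: v^i = v_i / g_{ii}.
For index 2: v_2 = 48, g_{22} = 6
v^2 = 48 / 6 = 8

8


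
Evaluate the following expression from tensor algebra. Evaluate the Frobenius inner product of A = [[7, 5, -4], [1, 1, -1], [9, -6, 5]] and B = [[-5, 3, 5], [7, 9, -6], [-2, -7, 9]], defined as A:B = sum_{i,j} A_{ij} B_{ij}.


A:B = sum over all i,j of A_{ij} * B_{ij}.
Row 1: 7*-5=-35, 5*3=15, -4*5=-20 => row sum = -40
Row 2: 1*7=7, 1*9=9, -1*-6=6 => row sum = 22
Row 3: 9*-2=-18, -6*-7=42, 5*9=45 => row sum = 69
Total = -40 + 22 + 69 = 51

51


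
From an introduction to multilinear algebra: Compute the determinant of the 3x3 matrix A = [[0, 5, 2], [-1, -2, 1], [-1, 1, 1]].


Expanding along the first row, det(A) = a11*M_11 - a12*M_12 + a13*M_13, where M_1j is the (1,j) minor.
Minor M_11 = -2*1 - 1*1 = -3
Minor M_12 = -1*1 - 1*-1 = 0
Minor M_13 = -1*1 - -2*-1 = -3
det = 0*(-3) - 5*(0) + 2*(-3)
    = 0 - 0 + -6
    = -6

-6


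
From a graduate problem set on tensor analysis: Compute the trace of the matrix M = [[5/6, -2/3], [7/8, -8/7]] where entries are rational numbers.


The trace is the sum of diagonal entries.
Diagonal: M[1,1] = 5/6, M[2,2] = -8/7
Tr(M) = 5/6 + -8/7
Computing step by step:
After adding M[1,1]: 5/6
After adding M[2,2]: -13/42
Tr(M) = -13/42

-13/42


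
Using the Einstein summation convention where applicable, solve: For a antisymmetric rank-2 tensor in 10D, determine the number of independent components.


A antisymmetric rank-2 tensor in d dimensions has d(d-1)/2 independent components.
d = 10
d(d-1)/2 = 10 * 9 / 2 = 90 / 2 = 45

45


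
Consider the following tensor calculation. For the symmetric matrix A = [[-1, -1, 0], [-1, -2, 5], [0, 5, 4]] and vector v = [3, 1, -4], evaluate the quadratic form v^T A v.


First compute Av:
(Av)_1 = -1*3 + -1*1 + 0*-4 = -4
(Av)_2 = -1*3 + -2*1 + 5*-4 = -25
(Av)_3 = 0*3 + 5*1 + 4*-4 = -11
Av = [-4, -25, -11]
Then v^T (Av) = 3*-4 + 1*-25 + -4*-11
= -12 + -25 + 44 = 7

7


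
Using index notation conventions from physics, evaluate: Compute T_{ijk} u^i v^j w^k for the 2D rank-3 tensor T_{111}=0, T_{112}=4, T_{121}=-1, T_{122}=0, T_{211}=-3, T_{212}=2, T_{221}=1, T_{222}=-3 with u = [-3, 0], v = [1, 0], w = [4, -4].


S = sum over i,j,k of T_{ijk} u_i v_j w_k. Expanding all 8 terms:
T_{111}*u_1*v_1*w_1 = 0*-3*1*4 = 0  (running total: 0)
T_{112}*u_1*v_1*w_2 = 4*-3*1*-4 = 48  (running total: 48)
T_{121}*u_1*v_2*w_1 = -1*-3*0*4 = 0  (running total: 48)
T_{122}*u_1*v_2*w_2 = 0*-3*0*-4 = 0  (running total: 48)
T_{211}*u_2*v_1*w_1 = -3*0*1*4 = 0  (running total: 48)
T_{212}*u_2*v_1*w_2 = 2*0*1*-4 = 0  (running total: 48)
T_{221}*u_2*v_2*w_1 = 1*0*0*4 = 0  (running total: 48)
T_{222}*u_2*v_2*w_2 = -3*0*0*-4 = 0  (running total: 48)
S = 48

48


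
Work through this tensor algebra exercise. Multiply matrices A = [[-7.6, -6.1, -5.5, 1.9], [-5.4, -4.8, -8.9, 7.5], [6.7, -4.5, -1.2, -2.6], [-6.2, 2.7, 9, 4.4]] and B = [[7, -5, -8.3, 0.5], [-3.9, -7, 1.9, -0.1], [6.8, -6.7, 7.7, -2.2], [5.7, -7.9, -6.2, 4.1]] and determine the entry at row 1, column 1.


(AB)_{ij} = sum_k A_{ik} B_{kj}.
For i=1, j=1:
A_{11} * B_{11} = -7.6 * 7 = -53.2
A_{12} * B_{21} = -6.1 * -3.9 = 23.79
A_{13} * B_{31} = -5.5 * 6.8 = -37.4
A_{14} * B_{41} = 1.9 * 5.7 = 10.83
Sum = -53.2 + 23.79 + -37.4 + 10.83 = -55.98

-55.98


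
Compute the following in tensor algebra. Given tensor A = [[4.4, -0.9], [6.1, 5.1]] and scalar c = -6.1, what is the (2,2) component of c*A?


Scalar multiplication: (cA)_{ij} = c * A_{ij}.
c = -6.1
A_{22} = 5.1
(cA)_{22} = -6.1 * 5.1 = -31.11

-31.11


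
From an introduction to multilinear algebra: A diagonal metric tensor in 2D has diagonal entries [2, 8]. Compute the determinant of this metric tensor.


For a diagonal metric, the determinant is the product of diagonal entries.
Diagonal entries: 2, 8
det(g) = 2 * 8 = 16

16


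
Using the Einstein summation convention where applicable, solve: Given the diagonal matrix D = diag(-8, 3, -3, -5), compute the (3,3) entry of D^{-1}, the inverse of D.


For a diagonal matrix, the inverse has entries (D^{-1})_{ii} = 1/d_{ii}.
The diagonal entries are: d_{11} = -8, d_{22} = 3, d_{33} = -3, d_{44} = -5
We need (D^{-1})_{33} = 1/d_{33} = 1/-3 = -1/3

-1/3


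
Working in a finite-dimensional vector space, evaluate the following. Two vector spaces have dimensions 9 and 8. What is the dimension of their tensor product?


The dimension of a tensor product is the product of dimensions.
dim(V) = 9, dim(W) = 8
dim(V (x) W) = 9 * 8 = 72

72


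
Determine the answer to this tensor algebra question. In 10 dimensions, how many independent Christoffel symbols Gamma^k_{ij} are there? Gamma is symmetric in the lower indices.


Christoffel symbols Gamma^k_{ij} are symmetric in i,j, so there are d * d(d+1)/2 independent symbols.
d = 10
d(d+1)/2 = 10 * 11 / 2 = 55
Total = 10 * 55 = 550

550


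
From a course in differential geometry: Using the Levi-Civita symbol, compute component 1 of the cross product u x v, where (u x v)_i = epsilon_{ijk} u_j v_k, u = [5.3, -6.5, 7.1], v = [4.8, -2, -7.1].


(u x v)_1 = sum_{j,k} epsilon_{1jk} u_j v_k. Only permutations of (1,2,3) contribute; the two non-zero terms are:
eps_{123} u_2 v_3 = 1 * -6.5 * -7.1 = 46.15
eps_{132} u_3 v_2 = -1 * 7.1 * -2 = 14.2
(u x v)_1 = 60.35

60.35


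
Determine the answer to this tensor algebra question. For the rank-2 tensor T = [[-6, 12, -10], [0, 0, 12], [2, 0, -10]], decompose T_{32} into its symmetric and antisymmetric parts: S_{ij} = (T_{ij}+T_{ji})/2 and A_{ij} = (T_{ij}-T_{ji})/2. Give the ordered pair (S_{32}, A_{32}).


T_{32} = 0
T_{23} = 12
S_{32} = (0 + 12)/2 = 12/2 = 6
A_{32} = (0 - 12)/2 = -12/2 = -6
Check: S + A = 6 + -6 = 0 = T_{32}.

(6, -6)


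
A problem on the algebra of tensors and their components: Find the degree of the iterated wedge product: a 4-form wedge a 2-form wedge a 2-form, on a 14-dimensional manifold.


The degree of a wedge product is the sum of the degrees of the individual forms.
Degrees: 4, 2, 2
Total degree = 4 + 2 + 2 = 8

8


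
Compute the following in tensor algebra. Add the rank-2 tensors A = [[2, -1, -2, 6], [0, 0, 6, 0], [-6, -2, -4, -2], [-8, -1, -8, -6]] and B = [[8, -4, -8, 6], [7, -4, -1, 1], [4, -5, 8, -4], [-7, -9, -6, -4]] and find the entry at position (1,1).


Tensor addition is component-wise: (A + B)_{ij} = A_{ij} + B_{ij}.
A_{11} = 2
B_{11} = 8
(A + B)_{11} = 2 + 8 = 10

10


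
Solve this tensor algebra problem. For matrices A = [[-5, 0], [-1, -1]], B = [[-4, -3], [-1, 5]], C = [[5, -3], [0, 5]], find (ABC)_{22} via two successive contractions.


(ABC)_{22} = sum_m (AB)_{2m} C_{m2}. First compute row 2 of AB.
(AB)_{21} = -1*-4 + -1*-1 = 5
(AB)_{22} = -1*-3 + -1*5 = -2
Now contract with column 2 of C:
(AB)_{21} * C_{12} = 5 * -3 = -15
(AB)_{22} * C_{22} = -2 * 5 = -10
(ABC)_{22} = -15 + -10 = -25

-25


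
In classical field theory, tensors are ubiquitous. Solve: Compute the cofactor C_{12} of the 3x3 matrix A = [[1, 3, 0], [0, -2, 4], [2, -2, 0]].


To find cofactor C_{12}, delete row 1 and column 2.
The resulting 2x2 submatrix is: [[0, 4], [2, 0]]
Minor M_{12} = 0*0 - 4*2
  = 0 - 8 = -8
Sign = (-1)^(1+2) = (-1)^3 = -1
Cofactor C_{12} = -1 * -8 = 8

8


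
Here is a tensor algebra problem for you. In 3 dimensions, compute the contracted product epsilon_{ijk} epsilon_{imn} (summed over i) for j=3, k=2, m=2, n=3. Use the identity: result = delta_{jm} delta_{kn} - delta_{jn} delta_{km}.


Using the identity: epsilon_{ijk} epsilon_{imn} = delta_{jm} delta_{kn} - delta_{jn} delta_{km}.
delta_{32} = 0
delta_{23} = 0
delta_{33} = 1
delta_{22} = 1
Result = 0 * 0 - 1 * 1 = 0 - 1 = -1

-1


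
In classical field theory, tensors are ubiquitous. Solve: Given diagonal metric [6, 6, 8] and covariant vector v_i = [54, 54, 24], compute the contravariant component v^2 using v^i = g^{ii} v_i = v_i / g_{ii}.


To raise an index with a diagonal metric: v^i = v_i / g_{ii}.
For index 2: v_2 = 54, g_{22} = 6
v^2 = 54 / 6 = 9

9


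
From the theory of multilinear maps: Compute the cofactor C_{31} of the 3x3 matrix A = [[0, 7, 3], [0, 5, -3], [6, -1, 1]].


To find cofactor C_{31}, delete row 3 and column 1.
The resulting 2x2 submatrix is: [[7, 3], [5, -3]]
Minor M_{31} = 7*-3 - 3*5
  = -21 - 15 = -36
Sign = (-1)^(3+1) = (-1)^4 = 1
Cofactor C_{31} = 1 * -36 = -36

-36


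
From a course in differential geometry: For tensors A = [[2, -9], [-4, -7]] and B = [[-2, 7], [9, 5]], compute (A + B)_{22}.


Tensor addition is component-wise: (A + B)_{ij} = A_{ij} + B_{ij}.
A_{22} = -7
B_{22} = 5
(A + B)_{22} = -7 + 5 = -2

-2


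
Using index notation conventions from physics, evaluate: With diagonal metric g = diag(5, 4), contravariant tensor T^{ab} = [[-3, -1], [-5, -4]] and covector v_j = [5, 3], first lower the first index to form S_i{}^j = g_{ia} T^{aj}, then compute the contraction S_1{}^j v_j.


Step 1: lower the first index. For a diagonal metric, g_{ia} T^{aj} = g_{ii} T^{ij} (no sum on i).
g_{11} = 5
S_1{}^1 = 5 * T^{11} = 5 * -3 = -15
S_1{}^2 = 5 * T^{12} = 5 * -1 = -5
Step 2: contract S_1{}^j with v_j.
S_1{}^1 * v_1 = -15 * 5 = -75
S_1{}^2 * v_2 = -5 * 3 = -15
Result = -75 + -15 = -90

-90


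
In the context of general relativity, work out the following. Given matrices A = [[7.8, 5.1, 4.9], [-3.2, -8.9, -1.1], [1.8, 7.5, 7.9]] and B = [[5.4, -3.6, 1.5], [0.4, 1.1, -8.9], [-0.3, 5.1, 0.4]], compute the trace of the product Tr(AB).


Tr(AB) = sum_i (AB)_{ii} where (AB)_{ii} = sum_k A_{ik} B_{ki}.
(AB)_{11} = 7.8*5.4 + 5.1*0.4 + 4.9*-0.3 = 42.69
(AB)_{22} = -3.2*-3.6 + -8.9*1.1 + -1.1*5.1 = -3.88
(AB)_{33} = 1.8*1.5 + 7.5*-8.9 + 7.9*0.4 = -60.89
Tr(AB) = 42.69 + -3.88 + -60.89 = -22.08

-22.08


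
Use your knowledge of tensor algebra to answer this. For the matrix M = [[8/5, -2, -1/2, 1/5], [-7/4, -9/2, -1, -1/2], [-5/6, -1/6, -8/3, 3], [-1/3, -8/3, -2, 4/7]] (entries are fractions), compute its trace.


The trace is the sum of diagonal entries.
Diagonal: M[1,1] = 8/5, M[2,2] = -9/2, M[3,3] = -8/3, M[4,4] = 4/7
Tr(M) = 8/5 + -9/2 + -8/3 + 4/7
Computing step by step:
After adding M[1,1]: 8/5
After adding M[2,2]: -29/10
After adding M[3,3]: -167/30
After adding M[4,4]: -1049/210
Tr(M) = -1049/210

-1049/210


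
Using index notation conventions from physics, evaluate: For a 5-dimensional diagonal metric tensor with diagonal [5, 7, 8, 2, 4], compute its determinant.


For a diagonal metric, the determinant is the product of diagonal entries.
Diagonal entries: 5, 7, 8, 2, 4
det(g) = 5 * 7 * 8 * 2 * 4 = 2240

2240


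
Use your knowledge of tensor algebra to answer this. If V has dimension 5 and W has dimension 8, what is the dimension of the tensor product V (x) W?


The dimension of a tensor product is the product of dimensions.
dim(V) = 5, dim(W) = 8
dim(V (x) W) = 5 * 8 = 40

40


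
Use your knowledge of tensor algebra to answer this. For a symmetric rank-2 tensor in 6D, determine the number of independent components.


A symmetric rank-2 tensor in d dimensions has d(d+1)/2 independent components.
d = 6
d(d+1)/2 = 6 * 7 / 2 = 42 / 2 = 21

21


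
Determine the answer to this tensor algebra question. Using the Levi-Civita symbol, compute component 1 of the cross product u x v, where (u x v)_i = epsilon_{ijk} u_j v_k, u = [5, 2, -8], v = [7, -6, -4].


(u x v)_1 = sum_{j,k} epsilon_{1jk} u_j v_k. Only permutations of (1,2,3) contribute; the two non-zero terms are:
eps_{123} u_2 v_3 = 1 * 2 * -4 = -8
eps_{132} u_3 v_2 = -1 * -8 * -6 = -48
(u x v)_1 = -56

-56


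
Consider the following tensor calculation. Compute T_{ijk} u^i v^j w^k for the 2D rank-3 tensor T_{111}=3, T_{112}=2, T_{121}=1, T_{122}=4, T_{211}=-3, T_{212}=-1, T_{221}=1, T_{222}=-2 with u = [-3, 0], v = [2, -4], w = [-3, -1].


S = sum over i,j,k of T_{ijk} u_i v_j w_k. Expanding all 8 terms:
T_{111}*u_1*v_1*w_1 = 3*-3*2*-3 = 54  (running total: 54)
T_{112}*u_1*v_1*w_2 = 2*-3*2*-1 = 12  (running total: 66)
T_{121}*u_1*v_2*w_1 = 1*-3*-4*-3 = -36  (running total: 30)
T_{122}*u_1*v_2*w_2 = 4*-3*-4*-1 = -48  (running total: -18)
T_{211}*u_2*v_1*w_1 = -3*0*2*-3 = 0  (running total: -18)
T_{212}*u_2*v_1*w_2 = -1*0*2*-1 = 0  (running total: -18)
T_{221}*u_2*v_2*w_1 = 1*0*-4*-3 = 0  (running total: -18)
T_{222}*u_2*v_2*w_2 = -2*0*-4*-1 = 0  (running total: -18)
S = -18

-18


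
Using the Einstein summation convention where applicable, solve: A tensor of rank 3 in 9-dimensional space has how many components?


The number of components of a rank-r tensor in d dimensions is d^r.
Here d = 9 and r = 3.
9^3 = 729

729


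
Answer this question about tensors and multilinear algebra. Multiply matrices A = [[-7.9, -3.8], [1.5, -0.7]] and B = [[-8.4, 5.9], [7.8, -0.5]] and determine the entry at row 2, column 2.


(AB)_{ij} = sum_k A_{ik} B_{kj}.
For i=2, j=2:
A_{21} * B_{12} = 1.5 * 5.9 = 8.85
A_{22} * B_{22} = -0.7 * -0.5 = 0.35
Sum = 8.85 + 0.35 = 9.2

9.2


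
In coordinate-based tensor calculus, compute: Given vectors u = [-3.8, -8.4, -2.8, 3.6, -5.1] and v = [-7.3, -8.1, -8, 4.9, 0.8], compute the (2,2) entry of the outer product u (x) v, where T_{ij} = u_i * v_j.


The outer product entry T_{ij} = u_i * v_j.
We need i=2, j=2.
u_2 = -8.4, v_2 = -8.1
T_{2,2} = -8.4 * -8.1 = 68.04

68.04


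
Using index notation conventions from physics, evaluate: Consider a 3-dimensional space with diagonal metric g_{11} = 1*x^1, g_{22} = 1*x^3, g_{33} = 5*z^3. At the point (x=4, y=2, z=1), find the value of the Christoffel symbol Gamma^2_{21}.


For a diagonal metric, Gamma^k_{ij} = (1/2) g^{kk} (dg_{ik}/dx_j + dg_{jk}/dx_i - dg_{ij}/dx_k).
The metric is diagonal, so g_{ab} = 0 for a != b.
At the given point: g_{11} = 4, g_{22} = 64, g_{33} = 5
g^{22} = 1/64
dg_{22}/dx_1 = dg_{22}/dx_1 = 48
dg_{12}/dx_2 = 0 (off-diagonal)
dg_{21}/dx_2 = 0 (off-diagonal)
Numerator = 48 + 0 - 0 = 48
Gamma^2_{21} = 48 / (2 * 64) = 3/8

3/8


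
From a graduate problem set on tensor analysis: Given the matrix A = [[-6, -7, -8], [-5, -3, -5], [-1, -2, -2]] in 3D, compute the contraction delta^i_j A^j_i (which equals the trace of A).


The contraction (trace) of a rank-2 tensor is the sum of its diagonal elements.
Diagonal entries: A[1,1] = -6, A[2,2] = -3, A[3,3] = -2
Tr(A) = -6 + -3 + -2 = -11

-11


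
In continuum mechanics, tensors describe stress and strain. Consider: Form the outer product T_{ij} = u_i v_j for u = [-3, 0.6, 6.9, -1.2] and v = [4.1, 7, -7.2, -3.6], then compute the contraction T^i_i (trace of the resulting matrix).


The outer product gives T_{ij} = u_i v_j.
The trace (contraction) is Tr(T) = sum_i T_{ii} = sum_i u_i v_i.
Diagonal entries:
T_{11} = u_1 * v_1 = -3 * 4.1 = -12.3
T_{22} = u_2 * v_2 = 0.6 * 7 = 4.2
T_{33} = u_3 * v_3 = 6.9 * -7.2 = -49.68
T_{44} = u_4 * v_4 = -1.2 * -3.6 = 4.32
Tr(T) = -12.3 + 4.2 + -49.68 + 4.32 = -53.46

-53.46


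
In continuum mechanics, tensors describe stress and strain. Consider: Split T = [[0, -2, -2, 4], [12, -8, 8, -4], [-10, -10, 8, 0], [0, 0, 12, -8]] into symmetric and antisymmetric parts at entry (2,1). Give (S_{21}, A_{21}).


T_{21} = 12
T_{12} = -2
S_{21} = (12 + -2)/2 = 10/2 = 5
A_{21} = (12 - -2)/2 = 14/2 = 7
Check: S + A = 5 + 7 = 12 = T_{21}.

(5, 7)


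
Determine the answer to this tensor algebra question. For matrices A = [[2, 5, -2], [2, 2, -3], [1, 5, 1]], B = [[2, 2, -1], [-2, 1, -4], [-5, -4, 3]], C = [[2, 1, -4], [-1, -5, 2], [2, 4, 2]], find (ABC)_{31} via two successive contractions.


(ABC)_{31} = sum_m (AB)_{3m} C_{m1}. First compute row 3 of AB.
(AB)_{31} = 1*2 + 5*-2 + 1*-5 = -13
(AB)_{32} = 1*2 + 5*1 + 1*-4 = 3
(AB)_{33} = 1*-1 + 5*-4 + 1*3 = -18
Now contract with column 1 of C:
(AB)_{31} * C_{11} = -13 * 2 = -26
(AB)_{32} * C_{21} = 3 * -1 = -3
(AB)_{33} * C_{31} = -18 * 2 = -36
(ABC)_{31} = -26 + -3 + -36 = -65

-65


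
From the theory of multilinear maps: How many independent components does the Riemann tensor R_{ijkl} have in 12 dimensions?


The Riemann tensor in d dimensions has d^2(d^2 - 1)/12 independent components.
d = 12, so d^2 = 144
d^2 - 1 = 143
d^2(d^2 - 1) = 144 * 143 = 20592
Divide by 12: 20592 / 12 = 1716

1716


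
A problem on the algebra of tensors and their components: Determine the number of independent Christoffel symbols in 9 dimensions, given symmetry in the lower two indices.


Christoffel symbols Gamma^k_{ij} are symmetric in i,j, so there are d * d(d+1)/2 independent symbols.
d = 9
d(d+1)/2 = 9 * 10 / 2 = 45
Total = 9 * 45 = 405

405


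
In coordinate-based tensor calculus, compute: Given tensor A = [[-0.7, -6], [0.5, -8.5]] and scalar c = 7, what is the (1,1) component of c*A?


Scalar multiplication: (cA)_{ij} = c * A_{ij}.
c = 7
A_{11} = -0.7
(cA)_{11} = 7 * -0.7 = -4.9

-4.9


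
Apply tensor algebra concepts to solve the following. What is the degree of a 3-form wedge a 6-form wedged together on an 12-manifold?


The degree of a wedge product is the sum of the degrees of the individual forms.
Degrees: 3, 6
Total degree = 3 + 6 = 9

9


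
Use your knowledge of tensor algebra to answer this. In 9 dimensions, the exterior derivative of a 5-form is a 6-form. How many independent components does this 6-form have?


The exterior derivative of a p-form is a (p+1)-form.
Its number of independent components is C(n, p+1).
n = 9, p+1 = 6
C(9, 6) = 84

84


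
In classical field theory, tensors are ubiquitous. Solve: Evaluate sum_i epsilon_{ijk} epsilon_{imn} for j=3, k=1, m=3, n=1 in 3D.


Using the identity: epsilon_{ijk} epsilon_{imn} = delta_{jm} delta_{kn} - delta_{jn} delta_{km}.
delta_{33} = 1
delta_{11} = 1
delta_{31} = 0
delta_{13} = 0
Result = 1 * 1 - 0 * 0 = 1 - 0 = 1

1


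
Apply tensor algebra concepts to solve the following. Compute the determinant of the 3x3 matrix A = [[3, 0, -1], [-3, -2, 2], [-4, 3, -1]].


Expanding along the first row, det(A) = a11*M_11 - a12*M_12 + a13*M_13, where M_1j is the (1,j) minor.
Minor M_11 = -2*-1 - 2*3 = -4
Minor M_12 = -3*-1 - 2*-4 = 11
Minor M_13 = -3*3 - -2*-4 = -17
det = 3*(-4) - 0*(11) + -1*(-17)
    = -12 - 0 + 17
    = 5

5


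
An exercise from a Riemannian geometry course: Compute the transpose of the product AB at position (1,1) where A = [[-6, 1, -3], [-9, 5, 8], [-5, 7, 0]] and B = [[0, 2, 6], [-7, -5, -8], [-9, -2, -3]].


(AB)^T_{ij} = (AB)_{ji} = sum_k A_{jk} B_{ki}.
For i=1, j=1 we need (AB)_{11}:
A_{11} * B_{11} = -6 * 0 = 0
A_{12} * B_{21} = 1 * -7 = -7
A_{13} * B_{31} = -3 * -9 = 27
Sum = 0 + -7 + 27 = 20

20


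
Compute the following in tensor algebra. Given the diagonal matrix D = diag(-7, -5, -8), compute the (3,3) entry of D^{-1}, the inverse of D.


For a diagonal matrix, the inverse has entries (D^{-1})_{ii} = 1/d_{ii}.
The diagonal entries are: d_{11} = -7, d_{22} = -5, d_{33} = -8
We need (D^{-1})_{33} = 1/d_{33} = 1/-8 = -1/8

-1/8


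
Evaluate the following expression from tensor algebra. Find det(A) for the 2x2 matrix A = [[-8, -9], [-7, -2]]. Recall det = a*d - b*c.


For a 2x2 matrix [[a, b], [c, d]], det = a*d - b*c.
a = -8, b = -9, c = -7, d = -2
a*d = -8 * -2 = 16
b*c = -9 * -7 = 63
det = 16 - 63 = -47

-47


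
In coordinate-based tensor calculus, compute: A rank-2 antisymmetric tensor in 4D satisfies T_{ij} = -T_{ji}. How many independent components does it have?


An antisymmetric rank-2 tensor satisfies A_{ij} = -A_{ji}, so diagonal entries are zero.
The independent components are the upper-triangular entries: C(n, 2) = n(n-1)/2.
n = 4
C(4, 2) = 4 * 3 / 2 = 12 / 2 = 6

6


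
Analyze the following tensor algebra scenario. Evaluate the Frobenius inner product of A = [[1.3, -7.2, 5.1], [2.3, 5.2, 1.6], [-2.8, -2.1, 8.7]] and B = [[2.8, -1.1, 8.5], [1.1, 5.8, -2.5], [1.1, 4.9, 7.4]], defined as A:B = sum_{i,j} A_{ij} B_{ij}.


A:B = sum over all i,j of A_{ij} * B_{ij}.
Row 1: 1.3*2.8=3.64, -7.2*-1.1=7.92, 5.1*8.5=43.35 => row sum = 54.91
Row 2: 2.3*1.1=2.53, 5.2*5.8=30.16, 1.6*-2.5=-4 => row sum = 28.69
Row 3: -2.8*1.1=-3.08, -2.1*4.9=-10.29, 8.7*7.4=64.38 => row sum = 51.01
Total = 54.91 + 28.69 + 51.01 = 134.61

134.61


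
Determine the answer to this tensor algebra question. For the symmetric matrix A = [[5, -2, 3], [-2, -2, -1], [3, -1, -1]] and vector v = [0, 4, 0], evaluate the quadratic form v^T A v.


First compute Av:
(Av)_1 = 5*0 + -2*4 + 3*0 = -8
(Av)_2 = -2*0 + -2*4 + -1*0 = -8
(Av)_3 = 3*0 + -1*4 + -1*0 = -4
Av = [-8, -8, -4]
Then v^T (Av) = 0*-8 + 4*-8 + 0*-4
= 0 + -32 + 0 = -32

-32


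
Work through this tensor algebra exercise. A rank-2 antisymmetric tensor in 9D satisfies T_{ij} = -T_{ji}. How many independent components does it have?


An antisymmetric rank-2 tensor satisfies A_{ij} = -A_{ji}, so diagonal entries are zero.
The independent components are the upper-triangular entries: C(n, 2) = n(n-1)/2.
n = 9
C(9, 2) = 9 * 8 / 2 = 72 / 2 = 36

36


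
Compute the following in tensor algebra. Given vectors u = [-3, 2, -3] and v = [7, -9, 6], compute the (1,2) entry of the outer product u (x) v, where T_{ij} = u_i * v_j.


The outer product entry T_{ij} = u_i * v_j.
We need i=1, j=2.
u_1 = -3, v_2 = -9
T_{1,2} = -3 * -9 = 27

27


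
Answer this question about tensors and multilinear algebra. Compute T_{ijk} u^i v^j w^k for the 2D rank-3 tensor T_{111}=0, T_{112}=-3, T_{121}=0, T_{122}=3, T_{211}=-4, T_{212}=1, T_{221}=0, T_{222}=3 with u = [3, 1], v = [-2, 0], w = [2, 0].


S = sum over i,j,k of T_{ijk} u_i v_j w_k. Expanding all 8 terms:
T_{111}*u_1*v_1*w_1 = 0*3*-2*2 = 0  (running total: 0)
T_{112}*u_1*v_1*w_2 = -3*3*-2*0 = 0  (running total: 0)
T_{121}*u_1*v_2*w_1 = 0*3*0*2 = 0  (running total: 0)
T_{122}*u_1*v_2*w_2 = 3*3*0*0 = 0  (running total: 0)
T_{211}*u_2*v_1*w_1 = -4*1*-2*2 = 16  (running total: 16)
T_{212}*u_2*v_1*w_2 = 1*1*-2*0 = 0  (running total: 16)
T_{221}*u_2*v_2*w_1 = 0*1*0*2 = 0  (running total: 16)
T_{222}*u_2*v_2*w_2 = 3*1*0*0 = 0  (running total: 16)
S = 16

16


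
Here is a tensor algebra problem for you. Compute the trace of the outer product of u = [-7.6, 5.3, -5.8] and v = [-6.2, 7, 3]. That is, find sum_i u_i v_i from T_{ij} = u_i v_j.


The outer product gives T_{ij} = u_i v_j.
The trace (contraction) is Tr(T) = sum_i T_{ii} = sum_i u_i v_i.
Diagonal entries:
T_{11} = u_1 * v_1 = -7.6 * -6.2 = 47.12
T_{22} = u_2 * v_2 = 5.3 * 7 = 37.1
T_{33} = u_3 * v_3 = -5.8 * 3 = -17.4
Tr(T) = 47.12 + 37.1 + -17.4 = 66.82

66.82


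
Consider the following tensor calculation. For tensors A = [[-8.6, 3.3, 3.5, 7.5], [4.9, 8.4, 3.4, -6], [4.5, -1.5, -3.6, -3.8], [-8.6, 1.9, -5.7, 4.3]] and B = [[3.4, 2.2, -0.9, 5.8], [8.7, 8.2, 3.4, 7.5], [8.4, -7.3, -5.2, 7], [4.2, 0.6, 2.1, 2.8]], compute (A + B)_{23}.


Tensor addition is component-wise: (A + B)_{ij} = A_{ij} + B_{ij}.
A_{23} = 3.4
B_{23} = 3.4
(A + B)_{23} = 3.4 + 3.4 = 6.8

6.8


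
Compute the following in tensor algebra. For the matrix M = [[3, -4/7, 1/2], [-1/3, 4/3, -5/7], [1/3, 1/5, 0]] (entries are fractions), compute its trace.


The trace is the sum of diagonal entries.
Diagonal: M[1,1] = 3, M[2,2] = 4/3, M[3,3] = 0
Tr(M) = 3 + 4/3 + 0
Computing step by step:
After adding M[1,1]: 3
After adding M[2,2]: 13/3
After adding M[3,3]: 13/3
Tr(M) = 13/3

13/3


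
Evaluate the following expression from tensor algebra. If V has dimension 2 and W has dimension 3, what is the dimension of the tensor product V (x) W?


The dimension of a tensor product is the product of dimensions.
dim(V) = 2, dim(W) = 3
dim(V (x) W) = 2 * 3 = 6

6


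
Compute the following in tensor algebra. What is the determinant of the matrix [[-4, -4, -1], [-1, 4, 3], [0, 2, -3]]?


Expanding along the first row, det(A) = a11*M_11 - a12*M_12 + a13*M_13, where M_1j is the (1,j) minor.
Minor M_11 = 4*-3 - 3*2 = -18
Minor M_12 = -1*-3 - 3*0 = 3
Minor M_13 = -1*2 - 4*0 = -2
det = -4*(-18) - -4*(3) + -1*(-2)
    = 72 - -12 + 2
    = 86

86


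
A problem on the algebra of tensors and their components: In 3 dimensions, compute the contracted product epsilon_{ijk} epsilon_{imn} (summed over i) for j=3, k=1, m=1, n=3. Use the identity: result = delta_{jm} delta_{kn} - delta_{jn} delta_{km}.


Using the identity: epsilon_{ijk} epsilon_{imn} = delta_{jm} delta_{kn} - delta_{jn} delta_{km}.
delta_{31} = 0
delta_{13} = 0
delta_{33} = 1
delta_{11} = 1
Result = 0 * 0 - 1 * 1 = 0 - 1 = -1

-1


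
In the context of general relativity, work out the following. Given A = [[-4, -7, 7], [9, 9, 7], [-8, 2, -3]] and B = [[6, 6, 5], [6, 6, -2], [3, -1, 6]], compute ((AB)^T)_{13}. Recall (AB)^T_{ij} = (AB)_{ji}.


(AB)^T_{ij} = (AB)_{ji} = sum_k A_{jk} B_{ki}.
For i=1, j=3 we need (AB)_{31}:
A_{31} * B_{11} = -8 * 6 = -48
A_{32} * B_{21} = 2 * 6 = 12
A_{33} * B_{31} = -3 * 3 = -9
Sum = -48 + 12 + -9 = -45

-45


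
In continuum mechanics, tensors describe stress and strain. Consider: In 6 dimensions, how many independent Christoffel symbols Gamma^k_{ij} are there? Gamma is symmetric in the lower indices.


Christoffel symbols Gamma^k_{ij} are symmetric in i,j, so there are d * d(d+1)/2 independent symbols.
d = 6
d(d+1)/2 = 6 * 7 / 2 = 21
Total = 6 * 21 = 126

126


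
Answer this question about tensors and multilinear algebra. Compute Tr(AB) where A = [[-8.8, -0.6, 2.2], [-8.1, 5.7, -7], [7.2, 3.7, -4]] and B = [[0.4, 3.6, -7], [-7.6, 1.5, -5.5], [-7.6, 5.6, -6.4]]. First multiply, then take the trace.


Tr(AB) = sum_i (AB)_{ii} where (AB)_{ii} = sum_k A_{ik} B_{ki}.
(AB)_{11} = -8.8*0.4 + -0.6*-7.6 + 2.2*-7.6 = -15.68
(AB)_{22} = -8.1*3.6 + 5.7*1.5 + -7*5.6 = -59.81
(AB)_{33} = 7.2*-7 + 3.7*-5.5 + -4*-6.4 = -45.15
Tr(AB) = -15.68 + -59.81 + -45.15 = -120.64

-120.64


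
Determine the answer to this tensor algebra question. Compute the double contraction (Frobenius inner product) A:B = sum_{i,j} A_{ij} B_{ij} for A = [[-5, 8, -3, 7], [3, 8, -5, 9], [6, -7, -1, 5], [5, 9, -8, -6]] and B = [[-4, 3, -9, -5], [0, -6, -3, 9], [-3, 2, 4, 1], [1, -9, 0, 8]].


A:B = sum over all i,j of A_{ij} * B_{ij}.
Row 1: -5*-4=20, 8*3=24, -3*-9=27, 7*-5=-35 => row sum = 36
Row 2: 3*0=0, 8*-6=-48, -5*-3=15, 9*9=81 => row sum = 48
Row 3: 6*-3=-18, -7*2=-14, -1*4=-4, 5*1=5 => row sum = -31
Row 4: 5*1=5, 9*-9=-81, -8*0=0, -6*8=-48 => row sum = -124
Total = 36 + 48 + -31 + -124 = -71

-71


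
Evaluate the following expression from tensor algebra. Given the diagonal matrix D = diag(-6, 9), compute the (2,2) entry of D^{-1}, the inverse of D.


For a diagonal matrix, the inverse has entries (D^{-1})_{ii} = 1/d_{ii}.
The diagonal entries are: d_{11} = -6, d_{22} = 9
We need (D^{-1})_{22} = 1/d_{22} = 1/9 = 1/9

1/9


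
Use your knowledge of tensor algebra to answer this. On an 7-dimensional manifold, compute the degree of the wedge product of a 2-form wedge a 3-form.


The degree of a wedge product is the sum of the degrees of the individual forms.
Degrees: 2, 3
Total degree = 2 + 3 = 5

5


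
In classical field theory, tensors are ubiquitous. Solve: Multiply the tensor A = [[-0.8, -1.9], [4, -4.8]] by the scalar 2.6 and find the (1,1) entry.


Scalar multiplication: (cA)_{ij} = c * A_{ij}.
c = 2.6
A_{11} = -0.8
(cA)_{11} = 2.6 * -0.8 = -2.08

-2.08


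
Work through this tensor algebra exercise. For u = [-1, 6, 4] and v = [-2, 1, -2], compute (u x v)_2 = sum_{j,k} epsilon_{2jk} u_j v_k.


(u x v)_2 = sum_{j,k} epsilon_{2jk} u_j v_k. Only permutations of (1,2,3) contribute; the two non-zero terms are:
eps_{213} u_1 v_3 = -1 * -1 * -2 = -2
eps_{231} u_3 v_1 = 1 * 4 * -2 = -8
(u x v)_2 = -10

-10


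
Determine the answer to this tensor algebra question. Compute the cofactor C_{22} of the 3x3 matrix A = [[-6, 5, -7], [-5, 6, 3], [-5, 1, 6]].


To find cofactor C_{22}, delete row 2 and column 2.
The resulting 2x2 submatrix is: [[-6, -7], [-5, 6]]
Minor M_{22} = -6*6 - -7*-5
  = -36 - 35 = -71
Sign = (-1)^(2+2) = (-1)^4 = 1
Cofactor C_{22} = 1 * -71 = -71

-71


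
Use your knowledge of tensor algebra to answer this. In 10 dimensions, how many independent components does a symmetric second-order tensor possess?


A symmetric rank-2 tensor in d dimensions has d(d+1)/2 independent components.
d = 10
d(d+1)/2 = 10 * 11 / 2 = 110 / 2 = 55

55


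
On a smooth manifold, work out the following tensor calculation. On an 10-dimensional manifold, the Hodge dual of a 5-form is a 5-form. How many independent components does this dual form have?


The Hodge dual of a p-form on an n-dimensional manifold is an (n-p)-form.
n = 10, p = 5, so dual degree = 10 - 5 = 5
The number of components is C(n, n-p) = C(10, 5) = 252

252


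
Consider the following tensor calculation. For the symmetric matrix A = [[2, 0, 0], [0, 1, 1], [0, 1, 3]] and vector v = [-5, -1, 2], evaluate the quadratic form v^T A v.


First compute Av:
(Av)_1 = 2*-5 + 0*-1 + 0*2 = -10
(Av)_2 = 0*-5 + 1*-1 + 1*2 = 1
(Av)_3 = 0*-5 + 1*-1 + 3*2 = 5
Av = [-10, 1, 5]
Then v^T (Av) = -5*-10 + -1*1 + 2*5
= 50 + -1 + 10 = 59

59


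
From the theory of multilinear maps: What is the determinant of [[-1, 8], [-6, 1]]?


For a 2x2 matrix [[a, b], [c, d]], det = a*d - b*c.
a = -1, b = 8, c = -6, d = 1
a*d = -1 * 1 = -1
b*c = 8 * -6 = -48
det = -1 - -48 = 47

47


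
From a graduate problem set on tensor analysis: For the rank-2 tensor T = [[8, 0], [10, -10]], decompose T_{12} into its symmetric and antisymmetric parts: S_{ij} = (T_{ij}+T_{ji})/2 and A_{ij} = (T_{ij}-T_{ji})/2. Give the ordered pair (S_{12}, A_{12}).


T_{12} = 0
T_{21} = 10
S_{12} = (0 + 10)/2 = 10/2 = 5
A_{12} = (0 - 10)/2 = -10/2 = -5
Check: S + A = 5 + -5 = 0 = T_{12}.

(5, -5)


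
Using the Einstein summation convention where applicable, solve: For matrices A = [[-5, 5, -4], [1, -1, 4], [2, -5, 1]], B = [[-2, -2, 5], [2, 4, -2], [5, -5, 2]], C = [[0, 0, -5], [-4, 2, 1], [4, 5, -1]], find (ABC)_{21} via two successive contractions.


(ABC)_{21} = sum_m (AB)_{2m} C_{m1}. First compute row 2 of AB.
(AB)_{21} = 1*-2 + -1*2 + 4*5 = 16
(AB)_{22} = 1*-2 + -1*4 + 4*-5 = -26
(AB)_{23} = 1*5 + -1*-2 + 4*2 = 15
Now contract with column 1 of C:
(AB)_{21} * C_{11} = 16 * 0 = 0
(AB)_{22} * C_{21} = -26 * -4 = 104
(AB)_{23} * C_{31} = 15 * 4 = 60
(ABC)_{21} = 0 + 104 + 60 = 164

164


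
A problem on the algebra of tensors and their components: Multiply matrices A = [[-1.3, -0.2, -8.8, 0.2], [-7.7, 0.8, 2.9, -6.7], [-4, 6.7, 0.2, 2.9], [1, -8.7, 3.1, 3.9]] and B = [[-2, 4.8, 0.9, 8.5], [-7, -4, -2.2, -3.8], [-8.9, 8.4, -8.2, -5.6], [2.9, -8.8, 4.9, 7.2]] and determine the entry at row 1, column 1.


(AB)_{ij} = sum_k A_{ik} B_{kj}.
For i=1, j=1:
A_{11} * B_{11} = -1.3 * -2 = 2.6
A_{12} * B_{21} = -0.2 * -7 = 1.4
A_{13} * B_{31} = -8.8 * -8.9 = 78.32
A_{14} * B_{41} = 0.2 * 2.9 = 0.58
Sum = 2.6 + 1.4 + 78.32 + 0.58 = 82.9

82.9


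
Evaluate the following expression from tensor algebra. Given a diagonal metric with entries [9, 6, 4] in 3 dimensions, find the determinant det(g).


For a diagonal metric, the determinant is the product of diagonal entries.
Diagonal entries: 9, 6, 4
det(g) = 9 * 6 * 4 = 216

216


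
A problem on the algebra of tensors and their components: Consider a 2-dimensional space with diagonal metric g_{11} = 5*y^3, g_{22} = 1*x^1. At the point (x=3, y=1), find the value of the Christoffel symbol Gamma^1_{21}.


For a diagonal metric, Gamma^k_{ij} = (1/2) g^{kk} (dg_{ik}/dx_j + dg_{jk}/dx_i - dg_{ij}/dx_k).
The metric is diagonal, so g_{ab} = 0 for a != b.
At the given point: g_{11} = 5, g_{22} = 3
g^{11} = 1/5
dg_{21}/dx_1 = 0 (off-diagonal)
dg_{11}/dx_2 = dg_{11}/dx_2 = 15
dg_{21}/dx_1 = 0 (off-diagonal)
Numerator = 0 + 15 - 0 = 15
Gamma^1_{21} = 15 / (2 * 5) = 3/2

3/2


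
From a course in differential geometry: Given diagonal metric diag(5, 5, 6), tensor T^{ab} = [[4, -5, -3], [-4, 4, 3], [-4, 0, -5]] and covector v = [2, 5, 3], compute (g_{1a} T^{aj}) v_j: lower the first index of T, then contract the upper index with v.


Step 1: lower the first index. For a diagonal metric, g_{ia} T^{aj} = g_{ii} T^{ij} (no sum on i).
g_{11} = 5
S_1{}^1 = 5 * T^{11} = 5 * 4 = 20
S_1{}^2 = 5 * T^{12} = 5 * -5 = -25
S_1{}^3 = 5 * T^{13} = 5 * -3 = -15
Step 2: contract S_1{}^j with v_j.
S_1{}^1 * v_1 = 20 * 2 = 40
S_1{}^2 * v_2 = -25 * 5 = -125
S_1{}^3 * v_3 = -15 * 3 = -45
Result = 40 + -125 + -45 = -130

-130


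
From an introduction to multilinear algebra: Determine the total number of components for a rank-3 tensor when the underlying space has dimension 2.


The number of components of a rank-r tensor in d dimensions is d^r.
Here d = 2 and r = 3.
2^3 = 8

8


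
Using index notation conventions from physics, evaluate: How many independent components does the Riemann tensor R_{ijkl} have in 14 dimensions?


The Riemann tensor in d dimensions has d^2(d^2 - 1)/12 independent components.
d = 14, so d^2 = 196
d^2 - 1 = 195
d^2(d^2 - 1) = 196 * 195 = 38220
Divide by 12: 38220 / 12 = 3185

3185


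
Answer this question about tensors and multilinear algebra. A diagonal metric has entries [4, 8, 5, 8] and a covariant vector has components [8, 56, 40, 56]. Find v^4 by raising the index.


To raise an index with a diagonal metric: v^i = v_i / g_{ii}.
For index 4: v_4 = 56, g_{44} = 8
v^4 = 56 / 8 = 7

7


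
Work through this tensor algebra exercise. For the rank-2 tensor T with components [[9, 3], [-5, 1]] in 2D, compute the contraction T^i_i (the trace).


The contraction (trace) of a rank-2 tensor is the sum of its diagonal elements.
Diagonal entries: A[1,1] = 9, A[2,2] = 1
Tr(A) = 9 + 1 = 10

10


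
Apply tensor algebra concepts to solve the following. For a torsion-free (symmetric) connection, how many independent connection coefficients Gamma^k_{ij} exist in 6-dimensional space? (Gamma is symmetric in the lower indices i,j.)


Christoffel symbols Gamma^k_{ij} are symmetric in i,j, so there are d * d(d+1)/2 independent symbols.
d = 6
d(d+1)/2 = 6 * 7 / 2 = 21
Total = 6 * 21 = 126

126


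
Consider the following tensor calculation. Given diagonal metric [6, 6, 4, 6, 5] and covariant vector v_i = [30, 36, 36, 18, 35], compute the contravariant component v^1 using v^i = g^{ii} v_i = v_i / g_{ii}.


To raise an index with a diagonal metric: v^i = v_i / g_{ii}.
For index 1: v_1 = 30, g_{11} = 6
v^1 = 30 / 6 = 5

5


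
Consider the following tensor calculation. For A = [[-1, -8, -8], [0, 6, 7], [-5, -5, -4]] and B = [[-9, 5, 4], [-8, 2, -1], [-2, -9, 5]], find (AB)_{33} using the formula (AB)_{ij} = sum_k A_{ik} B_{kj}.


(AB)_{ij} = sum_k A_{ik} B_{kj}.
For i=3, j=3:
A_{31} * B_{13} = -5 * 4 = -20
A_{32} * B_{23} = -5 * -1 = 5
A_{33} * B_{33} = -4 * 5 = -20
Sum = -20 + 5 + -20 = -35

-35


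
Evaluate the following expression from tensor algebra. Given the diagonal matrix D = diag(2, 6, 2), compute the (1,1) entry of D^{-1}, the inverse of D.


For a diagonal matrix, the inverse has entries (D^{-1})_{ii} = 1/d_{ii}.
The diagonal entries are: d_{11} = 2, d_{22} = 6, d_{33} = 2
We need (D^{-1})_{11} = 1/d_{11} = 1/2 = 1/2

1/2


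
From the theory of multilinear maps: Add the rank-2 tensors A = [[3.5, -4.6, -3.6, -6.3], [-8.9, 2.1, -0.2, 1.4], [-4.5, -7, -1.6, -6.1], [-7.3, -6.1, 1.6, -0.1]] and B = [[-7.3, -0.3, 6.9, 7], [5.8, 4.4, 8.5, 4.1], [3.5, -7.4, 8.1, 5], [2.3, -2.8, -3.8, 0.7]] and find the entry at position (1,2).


Tensor addition is component-wise: (A + B)_{ij} = A_{ij} + B_{ij}.
A_{12} = -4.6
B_{12} = -0.3
(A + B)_{12} = -4.6 + -0.3 = -4.9

-4.9


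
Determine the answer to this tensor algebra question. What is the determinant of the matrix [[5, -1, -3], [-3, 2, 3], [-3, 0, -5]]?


Expanding along the first row, det(A) = a11*M_11 - a12*M_12 + a13*M_13, where M_1j is the (1,j) minor.
Minor M_11 = 2*-5 - 3*0 = -10
Minor M_12 = -3*-5 - 3*-3 = 24
Minor M_13 = -3*0 - 2*-3 = 6
det = 5*(-10) - -1*(24) + -3*(6)
    = -50 - -24 + -18
    = -44

-44


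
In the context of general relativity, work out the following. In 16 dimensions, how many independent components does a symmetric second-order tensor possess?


A symmetric rank-2 tensor in d dimensions has d(d+1)/2 independent components.
d = 16
d(d+1)/2 = 16 * 17 / 2 = 272 / 2 = 136

136


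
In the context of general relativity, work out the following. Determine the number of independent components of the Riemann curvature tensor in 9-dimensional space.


The Riemann tensor in d dimensions has d^2(d^2 - 1)/12 independent components.
d = 9, so d^2 = 81
d^2 - 1 = 80
d^2(d^2 - 1) = 81 * 80 = 6480
Divide by 12: 6480 / 12 = 540

540


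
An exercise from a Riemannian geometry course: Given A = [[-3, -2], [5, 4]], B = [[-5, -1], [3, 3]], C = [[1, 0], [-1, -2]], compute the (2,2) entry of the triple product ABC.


(ABC)_{22} = sum_m (AB)_{2m} C_{m2}. First compute row 2 of AB.
(AB)_{21} = 5*-5 + 4*3 = -13
(AB)_{22} = 5*-1 + 4*3 = 7
Now contract with column 2 of C:
(AB)_{21} * C_{12} = -13 * 0 = 0
(AB)_{22} * C_{22} = 7 * -2 = -14
(ABC)_{22} = 0 + -14 = -14

-14


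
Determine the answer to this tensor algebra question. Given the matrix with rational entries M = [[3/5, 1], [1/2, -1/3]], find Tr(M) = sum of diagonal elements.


The trace is the sum of diagonal entries.
Diagonal: M[1,1] = 3/5, M[2,2] = -1/3
Tr(M) = 3/5 + -1/3
Computing step by step:
After adding M[1,1]: 3/5
After adding M[2,2]: 4/15
Tr(M) = 4/15

4/15
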